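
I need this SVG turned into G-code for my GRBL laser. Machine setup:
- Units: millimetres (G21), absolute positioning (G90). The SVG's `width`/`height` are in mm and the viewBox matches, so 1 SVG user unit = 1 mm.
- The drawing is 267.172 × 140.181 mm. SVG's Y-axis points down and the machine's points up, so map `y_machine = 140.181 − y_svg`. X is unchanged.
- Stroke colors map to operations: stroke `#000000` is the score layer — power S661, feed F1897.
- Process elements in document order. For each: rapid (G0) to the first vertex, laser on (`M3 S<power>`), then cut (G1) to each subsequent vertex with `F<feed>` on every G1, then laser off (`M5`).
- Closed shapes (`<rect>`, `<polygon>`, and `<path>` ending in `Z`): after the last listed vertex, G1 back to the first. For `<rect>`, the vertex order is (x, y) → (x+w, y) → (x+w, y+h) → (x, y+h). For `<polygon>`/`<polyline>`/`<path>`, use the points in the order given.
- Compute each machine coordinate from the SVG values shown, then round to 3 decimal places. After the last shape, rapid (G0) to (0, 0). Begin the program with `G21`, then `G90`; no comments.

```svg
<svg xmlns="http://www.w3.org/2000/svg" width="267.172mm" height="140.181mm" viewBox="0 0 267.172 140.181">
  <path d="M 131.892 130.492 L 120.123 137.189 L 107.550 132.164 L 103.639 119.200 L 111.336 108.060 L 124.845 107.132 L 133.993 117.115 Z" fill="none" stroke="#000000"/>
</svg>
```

G21
G90
G0 X131.892 Y9.689
M3 S661
G1 X120.123 Y2.992 F1897
G1 X107.550 Y8.017 F1897
G1 X103.639 Y20.981 F1897
G1 X111.336 Y32.121 F1897
G1 X124.845 Y33.049 F1897
G1 X133.993 Y23.066 F1897
G1 X131.892 Y9.689 F1897
M5
G0 X0.000 Y0.000

1 u = 1 mm; y_m = 140.181 − y.

[1] `<path>` regular polygon, #000000→score S661 F1897: (131.892,9.689) → (120.123,2.992) → (107.550,8.017) → (103.639,20.981) → (111.336,32.121) → (124.845,33.049) → (133.993,23.066) → (131.892,9.689) (closed)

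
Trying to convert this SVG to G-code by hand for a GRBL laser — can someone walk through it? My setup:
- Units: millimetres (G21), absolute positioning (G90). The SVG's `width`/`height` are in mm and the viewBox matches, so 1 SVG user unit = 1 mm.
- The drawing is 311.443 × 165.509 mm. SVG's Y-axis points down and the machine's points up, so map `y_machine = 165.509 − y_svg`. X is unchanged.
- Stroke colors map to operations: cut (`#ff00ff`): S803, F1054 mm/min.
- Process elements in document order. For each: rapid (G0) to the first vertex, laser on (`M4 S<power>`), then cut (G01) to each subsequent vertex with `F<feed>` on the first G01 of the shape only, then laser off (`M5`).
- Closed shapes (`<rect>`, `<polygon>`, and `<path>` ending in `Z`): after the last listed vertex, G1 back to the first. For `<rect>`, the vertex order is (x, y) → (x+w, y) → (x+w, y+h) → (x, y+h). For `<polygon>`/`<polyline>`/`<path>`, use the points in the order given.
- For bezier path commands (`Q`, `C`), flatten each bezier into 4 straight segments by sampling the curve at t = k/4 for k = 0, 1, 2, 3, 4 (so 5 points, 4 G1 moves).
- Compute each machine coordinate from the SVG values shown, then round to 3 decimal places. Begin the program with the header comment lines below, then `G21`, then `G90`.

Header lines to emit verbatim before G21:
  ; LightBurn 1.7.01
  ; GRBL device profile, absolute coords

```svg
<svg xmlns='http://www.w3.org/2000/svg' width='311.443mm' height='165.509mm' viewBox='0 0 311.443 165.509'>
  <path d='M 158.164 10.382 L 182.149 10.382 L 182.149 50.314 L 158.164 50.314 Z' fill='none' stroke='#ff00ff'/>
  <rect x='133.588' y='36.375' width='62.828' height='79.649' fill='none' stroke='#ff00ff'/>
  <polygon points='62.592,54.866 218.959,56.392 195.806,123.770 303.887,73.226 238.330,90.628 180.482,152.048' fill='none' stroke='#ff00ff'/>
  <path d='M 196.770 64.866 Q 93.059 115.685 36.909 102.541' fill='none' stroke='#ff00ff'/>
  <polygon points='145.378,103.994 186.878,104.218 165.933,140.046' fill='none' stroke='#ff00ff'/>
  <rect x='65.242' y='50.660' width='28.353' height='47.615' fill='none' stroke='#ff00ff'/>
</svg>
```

; LightBurn 1.7.01
; GRBL device profile, absolute coords
G21
G90
G0 X158.164 Y155.127
M4 S803
G01 X182.149 Y155.127 F1054
G01 X182.149 Y115.195
G01 X158.164 Y115.195
G01 X158.164 Y155.127
M5
G0 X133.588 Y129.134
M4 S803
G01 X196.416 Y129.134 F1054
G01 X196.416 Y49.485
G01 X133.588 Y49.485
G01 X133.588 Y129.134
M5
G0 X62.592 Y110.643
M4 S803
G01 X218.959 Y109.117 F1054
G01 X195.806 Y41.739
G01 X303.887 Y92.283
G01 X238.330 Y74.881
G01 X180.482 Y13.461
G01 X62.592 Y110.643
M5
G0 X196.770 Y100.643
M4 S803
G01 X147.887 Y79.231 F1054
G01 X104.949 Y65.815
G01 X67.957 Y60.394
G01 X36.909 Y62.968
M5
G0 X145.378 Y61.515
M4 S803
G01 X186.878 Y61.291 F1054
G01 X165.933 Y25.463
G01 X145.378 Y61.515
M5
G0 X65.242 Y114.849
M4 S803
G01 X93.595 Y114.849 F1054
G01 X93.595 Y67.234
G01 X65.242 Y67.234
G01 X65.242 Y114.849
M5

viewBox `0 0 311.443 165.509` with mm width/height → 1 unit = 1 mm. Flip: y_m = 165.509 − y_svg.

**Shape 1** — `<path>` rectangle, stroke `#ff00ff` → cut (S803, F1054). Machine vertices: (158.164,155.127) → (182.149,155.127) → (182.149,115.195) → (158.164,115.195) → (158.164,155.127). Closed: final G1 returns to the first vertex.

**Shape 2** — `<rect>` rectangle, stroke `#ff00ff` → cut (S803, F1054). Machine vertices: (133.588,129.134) → (196.416,129.134) → (196.416,49.485) → (133.588,49.485) → (133.588,129.134). Closed: final G1 returns to the first vertex.

**Shape 3** — `<polygon>` closed polygon, stroke `#ff00ff` → cut (S803, F1054). Machine vertices: (62.592,110.643) → (218.959,109.117) → (195.806,41.739) → (303.887,92.283) → (238.330,74.881) → (180.482,13.461) → (62.592,110.643). Closed: final G1 returns to the first vertex.

**Shape 4** — `<path>` quadratic bezier, stroke `#ff00ff` → cut (S803, F1054). Control points (SVG): P0=(196.770,64.866), P1=(93.059,115.685), P2=(36.909,102.541); sampled at t=k/4. Machine vertices: (196.770,100.643) → (147.887,79.231) → (104.949,65.815) → (67.957,60.394) → (36.909,62.968). Open path.

**Shape 5** — `<polygon>` regular polygon, stroke `#ff00ff` → cut (S803, F1054). Machine vertices: (145.378,61.515) → (186.878,61.291) → (165.933,25.463) → (145.378,61.515). Closed: final G1 returns to the first vertex.

**Shape 6** — `<rect>` rectangle, stroke `#ff00ff` → cut (S803, F1054). Machine vertices: (65.242,114.849) → (93.595,114.849) → (93.595,67.234) → (65.242,67.234) → (65.242,114.849). Closed: final G1 returns to the first vertex.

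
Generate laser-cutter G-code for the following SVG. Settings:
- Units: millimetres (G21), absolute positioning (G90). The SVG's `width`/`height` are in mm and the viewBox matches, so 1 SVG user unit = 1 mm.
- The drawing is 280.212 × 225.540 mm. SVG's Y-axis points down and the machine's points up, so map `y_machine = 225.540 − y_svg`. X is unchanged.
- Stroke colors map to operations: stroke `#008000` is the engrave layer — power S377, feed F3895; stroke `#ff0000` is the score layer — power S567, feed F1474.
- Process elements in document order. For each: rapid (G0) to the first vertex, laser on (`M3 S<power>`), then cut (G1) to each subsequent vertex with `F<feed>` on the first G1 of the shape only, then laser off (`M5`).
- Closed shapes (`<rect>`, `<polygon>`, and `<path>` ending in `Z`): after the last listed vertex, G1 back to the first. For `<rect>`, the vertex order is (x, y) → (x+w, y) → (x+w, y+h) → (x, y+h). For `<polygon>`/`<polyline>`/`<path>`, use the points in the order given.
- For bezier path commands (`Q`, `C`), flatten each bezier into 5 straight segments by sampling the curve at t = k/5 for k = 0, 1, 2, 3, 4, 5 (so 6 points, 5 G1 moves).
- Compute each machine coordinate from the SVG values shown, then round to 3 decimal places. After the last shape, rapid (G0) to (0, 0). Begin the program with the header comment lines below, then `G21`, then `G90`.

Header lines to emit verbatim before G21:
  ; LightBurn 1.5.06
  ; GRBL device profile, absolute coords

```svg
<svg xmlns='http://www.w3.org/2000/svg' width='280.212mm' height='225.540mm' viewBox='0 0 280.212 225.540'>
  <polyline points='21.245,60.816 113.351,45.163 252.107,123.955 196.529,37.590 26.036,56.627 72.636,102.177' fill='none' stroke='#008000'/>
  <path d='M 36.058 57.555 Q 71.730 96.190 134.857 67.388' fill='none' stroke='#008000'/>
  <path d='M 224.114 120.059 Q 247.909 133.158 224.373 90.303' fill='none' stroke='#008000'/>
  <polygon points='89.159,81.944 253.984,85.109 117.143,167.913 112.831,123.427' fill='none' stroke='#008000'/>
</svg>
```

1 u = 1 mm; y_m = 225.540 − y.

[1] `<polyline>` open polyline, #008000→engrave S377 F3895: (21.245,164.724) → (113.351,180.377) → (252.107,101.585) → (196.529,187.950) → (26.036,168.913) → (72.636,123.363)

[2] `<path>` quadratic bezier, #008000→engrave S377 F3895: (36.058,167.985) → (51.425,155.228) → (68.988,147.867) → (88.748,145.900) → (110.704,149.329) → (134.857,158.152)

[3] `<path>` quadratic bezier, #008000→engrave S377 F3895: (224.114,105.481) → (231.739,102.480) → (235.577,103.954) → (235.629,109.906) → (231.894,120.333) → (224.373,135.237)

[4] `<polygon>` closed polygon, #008000→engrave S377 F3895: (89.159,143.596) → (253.984,140.431) → (117.143,57.627) → (112.831,102.113) → (89.159,143.596) (closed)

; LightBurn 1.5.06
; GRBL device profile, absolute coords
G21
G90
G0 X21.245 Y164.724
M3 S377
G1 X113.351 Y180.377 F3895
G1 X252.107 Y101.585
G1 X196.529 Y187.950
G1 X26.036 Y168.913
G1 X72.636 Y123.363
M5
G0 X36.058 Y167.985
M3 S377
G1 X51.425 Y155.228 F3895
G1 X68.988 Y147.867
G1 X88.748 Y145.900
G1 X110.704 Y149.329
G1 X134.857 Y158.152
M5
G0 X224.114 Y105.481
M3 S377
G1 X231.739 Y102.480 F3895
G1 X235.577 Y103.954
G1 X235.629 Y109.906
G1 X231.894 Y120.333
G1 X224.373 Y135.237
M5
G0 X89.159 Y143.596
M3 S377
G1 X253.984 Y140.431 F3895
G1 X117.143 Y57.627
G1 X112.831 Y102.113
G1 X89.159 Y143.596
M5
G0 X0.000 Y0.000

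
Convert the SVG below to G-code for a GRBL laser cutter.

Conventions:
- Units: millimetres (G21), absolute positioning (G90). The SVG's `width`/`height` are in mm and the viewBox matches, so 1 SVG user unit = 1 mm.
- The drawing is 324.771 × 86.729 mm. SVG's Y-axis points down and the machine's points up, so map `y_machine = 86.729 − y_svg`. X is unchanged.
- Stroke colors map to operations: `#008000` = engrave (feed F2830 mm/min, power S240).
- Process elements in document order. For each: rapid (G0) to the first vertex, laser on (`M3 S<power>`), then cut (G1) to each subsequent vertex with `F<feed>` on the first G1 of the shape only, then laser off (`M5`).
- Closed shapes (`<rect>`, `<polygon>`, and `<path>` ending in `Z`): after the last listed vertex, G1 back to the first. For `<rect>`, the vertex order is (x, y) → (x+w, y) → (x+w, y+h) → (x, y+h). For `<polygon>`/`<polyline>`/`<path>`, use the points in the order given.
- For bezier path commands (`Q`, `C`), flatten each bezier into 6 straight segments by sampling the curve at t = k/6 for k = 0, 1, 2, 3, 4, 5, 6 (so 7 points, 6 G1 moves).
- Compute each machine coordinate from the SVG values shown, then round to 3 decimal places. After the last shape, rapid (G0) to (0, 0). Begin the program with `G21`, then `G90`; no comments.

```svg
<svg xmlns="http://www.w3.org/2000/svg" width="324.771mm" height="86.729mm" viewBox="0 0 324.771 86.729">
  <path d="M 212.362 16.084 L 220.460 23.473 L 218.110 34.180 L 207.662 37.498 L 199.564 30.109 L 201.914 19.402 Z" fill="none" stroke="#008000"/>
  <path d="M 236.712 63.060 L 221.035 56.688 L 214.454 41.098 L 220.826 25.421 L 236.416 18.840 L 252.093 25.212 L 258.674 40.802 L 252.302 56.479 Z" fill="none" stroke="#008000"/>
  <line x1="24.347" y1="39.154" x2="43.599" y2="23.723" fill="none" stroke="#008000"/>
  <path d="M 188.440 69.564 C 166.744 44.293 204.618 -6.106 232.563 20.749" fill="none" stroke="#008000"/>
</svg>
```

G21
G90
G0 X212.362 Y70.645
M3 S240
G1 X220.460 Y63.256 F2830
G1 X218.110 Y52.549
G1 X207.662 Y49.231
G1 X199.564 Y56.620
G1 X201.914 Y67.327
G1 X212.362 Y70.645
M5
G0 X236.712 Y23.669
M3 S240
G1 X221.035 Y30.041 F2830
G1 X214.454 Y45.631
G1 X220.826 Y61.308
G1 X236.416 Y67.889
G1 X252.093 Y61.517
G1 X258.674 Y45.927
G1 X252.302 Y30.250
G1 X236.712 Y23.669
M5
G0 X24.347 Y47.575
M3 S240
G1 X43.599 Y63.006 F2830
M5
G0 X188.440 Y17.165
M3 S240
G1 X182.234 Y31.421 F2830
G1 X184.027 Y47.020
G1 X191.886 Y61.120
G1 X203.882 Y70.876
G1 X218.085 Y73.444
G1 X232.563 Y65.980
M5
G0 X0.000 Y0.000

viewBox `0 0 324.771 86.729` with mm width/height → 1 unit = 1 mm. Flip: y_m = 86.729 − y_svg.

**Shape 1** — `<path>` regular polygon, stroke `#008000` → engrave (S240, F2830). Machine vertices: (212.362,70.645) → (220.460,63.256) → (218.110,52.549) → (207.662,49.231) → (199.564,56.620) → (201.914,67.327) → (212.362,70.645). Closed: final G1 returns to the first vertex.

**Shape 2** — `<path>` regular polygon, stroke `#008000` → engrave (S240, F2830). Machine vertices: (236.712,23.669) → (221.035,30.041) → (214.454,45.631) → (220.826,61.308) → (236.416,67.889) → (252.093,61.517) → (258.674,45.927) → (252.302,30.250) → (236.712,23.669). Closed: final G1 returns to the first vertex.

**Shape 3** — `<line>` line segment, stroke `#008000` → engrave (S240, F2830). Machine vertices: (24.347,47.575) → (43.599,63.006). Open path.

**Shape 4** — `<path>` cubic bezier, stroke `#008000` → engrave (S240, F2830). Control points (SVG): P0=(188.440,69.564), P1=(166.744,44.293), P2=(204.618,-6.106), P3=(232.563,20.749); sampled at t=k/6. Machine vertices: (188.440,17.165) → (182.234,31.421) → (184.027,47.020) → (191.886,61.120) → (203.882,70.876) → (218.085,73.444) → (232.563,65.980). Open path.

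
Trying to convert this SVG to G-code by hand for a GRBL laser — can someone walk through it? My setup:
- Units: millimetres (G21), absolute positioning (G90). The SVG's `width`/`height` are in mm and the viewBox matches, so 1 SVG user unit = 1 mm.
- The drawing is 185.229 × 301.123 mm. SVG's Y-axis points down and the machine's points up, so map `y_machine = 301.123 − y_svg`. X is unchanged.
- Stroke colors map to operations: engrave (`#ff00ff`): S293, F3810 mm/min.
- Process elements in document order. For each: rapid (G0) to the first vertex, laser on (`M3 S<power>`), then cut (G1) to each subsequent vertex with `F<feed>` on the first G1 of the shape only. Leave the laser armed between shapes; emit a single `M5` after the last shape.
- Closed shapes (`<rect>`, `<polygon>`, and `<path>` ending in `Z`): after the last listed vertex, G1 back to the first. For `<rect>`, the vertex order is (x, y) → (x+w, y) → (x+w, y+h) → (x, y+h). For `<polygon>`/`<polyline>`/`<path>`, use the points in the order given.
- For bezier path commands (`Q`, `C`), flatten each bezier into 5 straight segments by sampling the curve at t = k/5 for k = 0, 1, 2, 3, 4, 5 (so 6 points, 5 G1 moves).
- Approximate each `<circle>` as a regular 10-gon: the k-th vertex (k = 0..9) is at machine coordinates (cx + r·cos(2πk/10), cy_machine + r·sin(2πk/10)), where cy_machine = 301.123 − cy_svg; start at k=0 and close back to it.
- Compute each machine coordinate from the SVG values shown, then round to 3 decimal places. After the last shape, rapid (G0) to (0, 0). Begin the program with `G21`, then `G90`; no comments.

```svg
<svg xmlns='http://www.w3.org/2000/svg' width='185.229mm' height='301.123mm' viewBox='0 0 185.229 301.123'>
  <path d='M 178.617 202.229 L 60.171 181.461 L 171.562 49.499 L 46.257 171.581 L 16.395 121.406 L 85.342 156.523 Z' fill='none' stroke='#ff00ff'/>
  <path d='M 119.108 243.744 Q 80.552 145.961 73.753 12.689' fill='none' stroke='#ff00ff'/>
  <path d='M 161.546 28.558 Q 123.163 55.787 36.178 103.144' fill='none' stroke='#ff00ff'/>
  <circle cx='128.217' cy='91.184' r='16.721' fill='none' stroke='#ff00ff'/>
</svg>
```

G21
G90
G0 X178.617 Y98.894
M3 S293
G1 X60.171 Y119.662 F3810
G1 X171.562 Y251.624
G1 X46.257 Y129.542
G1 X16.395 Y179.717
G1 X85.342 Y144.600
G1 X178.617 Y98.894
G0 X119.108 Y57.379
M3 S293
G1 X104.956 Y97.912 F3810
G1 X93.344 Y141.284
G1 X84.273 Y187.495
G1 X77.743 Y236.545
G1 X73.753 Y288.434
G0 X161.546 Y272.565
M3 S293
G1 X144.249 Y260.868 F3810
G1 X123.063 Y247.561
G1 X97.990 Y232.644
G1 X69.028 Y216.117
G1 X36.178 Y197.979
G0 X144.938 Y209.939
M3 S293
G1 X141.745 Y219.767 F3810
G1 X133.384 Y225.842
G1 X123.050 Y225.842
G1 X114.689 Y219.767
G1 X111.496 Y209.939
G1 X114.689 Y200.111
G1 X123.050 Y194.036
G1 X133.384 Y194.036
G1 X141.745 Y200.111
G1 X144.938 Y209.939
M5
G0 X0.000 Y0.000

viewBox `0 0 185.229 301.123` with mm width/height → 1 unit = 1 mm. Flip: y_m = 301.123 − y_svg.

**Shape 1** — `<path>` closed polygon, stroke `#ff00ff` → engrave (S293, F3810). Machine vertices: (178.617,98.894) → (60.171,119.662) → (171.562,251.624) → (46.257,129.542) → (16.395,179.717) → (85.342,144.600) → (178.617,98.894). Closed: final G1 returns to the first vertex.

**Shape 2** — `<path>` quadratic bezier, stroke `#ff00ff` → engrave (S293, F3810). Control points (SVG): P0=(119.108,243.744), P1=(80.552,145.961), P2=(73.753,12.689); sampled at t=k/5. Machine vertices: (119.108,57.379) → (104.956,97.912) → (93.344,141.284) → (84.273,187.495) → (77.743,236.545) → (73.753,288.434). Open path.

**Shape 3** — `<path>` quadratic bezier, stroke `#ff00ff` → engrave (S293, F3810). Control points (SVG): P0=(161.546,28.558), P1=(123.163,55.787), P2=(36.178,103.144); sampled at t=k/5. Machine vertices: (161.546,272.565) → (144.249,260.868) → (123.063,247.561) → (97.990,232.644) → (69.028,216.117) → (36.178,197.979). Open path.

**Shape 4** — `<circle>` circle, stroke `#ff00ff` → engrave (S293, F3810). Machine vertices: (144.938,209.939) → (141.745,219.767) → (133.384,225.842) → (123.050,225.842) → (114.689,219.767) → (111.496,209.939) → (114.689,200.111) → (123.050,194.036) → (133.384,194.036) → (141.745,200.111) → (144.938,209.939). Closed: final G1 returns to the first vertex.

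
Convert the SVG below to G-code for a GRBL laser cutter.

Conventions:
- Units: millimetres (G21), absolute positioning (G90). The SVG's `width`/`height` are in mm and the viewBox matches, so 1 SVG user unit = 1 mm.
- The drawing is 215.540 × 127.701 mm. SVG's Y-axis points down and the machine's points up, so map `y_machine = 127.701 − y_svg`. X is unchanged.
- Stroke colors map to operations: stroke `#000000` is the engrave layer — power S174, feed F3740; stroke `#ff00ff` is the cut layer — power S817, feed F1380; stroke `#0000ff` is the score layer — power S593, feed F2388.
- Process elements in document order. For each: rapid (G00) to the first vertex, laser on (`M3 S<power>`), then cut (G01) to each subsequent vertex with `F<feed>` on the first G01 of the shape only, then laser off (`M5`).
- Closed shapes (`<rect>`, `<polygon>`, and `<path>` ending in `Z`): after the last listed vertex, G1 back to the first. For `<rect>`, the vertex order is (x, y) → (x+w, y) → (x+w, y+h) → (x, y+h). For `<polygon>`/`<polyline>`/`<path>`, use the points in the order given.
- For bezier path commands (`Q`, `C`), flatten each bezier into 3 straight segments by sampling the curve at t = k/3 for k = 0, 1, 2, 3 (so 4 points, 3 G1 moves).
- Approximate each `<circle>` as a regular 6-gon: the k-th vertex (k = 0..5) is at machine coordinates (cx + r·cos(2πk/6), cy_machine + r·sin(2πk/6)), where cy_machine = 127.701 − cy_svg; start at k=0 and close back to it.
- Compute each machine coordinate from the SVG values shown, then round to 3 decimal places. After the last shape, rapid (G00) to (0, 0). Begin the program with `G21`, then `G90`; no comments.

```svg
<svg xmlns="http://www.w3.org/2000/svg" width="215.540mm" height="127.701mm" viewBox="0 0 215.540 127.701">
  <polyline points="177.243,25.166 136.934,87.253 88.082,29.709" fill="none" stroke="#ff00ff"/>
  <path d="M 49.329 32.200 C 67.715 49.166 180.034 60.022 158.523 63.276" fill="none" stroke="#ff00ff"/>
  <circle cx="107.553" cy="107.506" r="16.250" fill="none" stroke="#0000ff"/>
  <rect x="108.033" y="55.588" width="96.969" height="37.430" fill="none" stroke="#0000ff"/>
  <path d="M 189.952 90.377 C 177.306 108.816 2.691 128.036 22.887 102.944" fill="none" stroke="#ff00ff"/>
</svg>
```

Since the viewBox matches the mm dimensions, user units are millimetres directly. The only transform is the Y-flip y_m = 127.701 − y_svg.

Shape 1 is a open polyline drawn with `<polyline>`. Its stroke #ff00ff means cut at S817, F1380. After flipping Y the toolpath is (177.243,102.535) → (136.934,40.448) → (88.082,97.992).

Shape 2 is a cubic bezier drawn with `<path>`. Its stroke #ff00ff means cut at S817, F1380. After flipping Y the toolpath is (49.329,95.501) → (90.590,80.627) → (143.860,70.158) → (158.523,64.425).

Shape 3 is a circle drawn with `<circle>`. Its stroke #0000ff means score at S593, F2388. After flipping Y the toolpath is (123.803,20.195) → (115.678,34.268) → (99.428,34.268) → (91.303,20.195) → (99.428,6.122) → (115.678,6.122) → (123.803,20.195), returning to the start.

Shape 4 is a rectangle drawn with `<rect>`. Its stroke #0000ff means score at S593, F2388. After flipping Y the toolpath is (108.033,72.113) → (205.002,72.113) → (205.002,34.683) → (108.033,34.683) → (108.033,72.113), returning to the start.

Shape 5 is a cubic bezier drawn with `<path>`. Its stroke #ff00ff means cut at S817, F1380. After flipping Y the toolpath is (189.952,37.324) → (136.530,20.295) → (54.414,12.766) → (22.887,24.757).

G21
G90
G00 X177.243 Y102.535
M3 S817
G01 X136.934 Y40.448 F1380
G01 X88.082 Y97.992
M5
G00 X49.329 Y95.501
M3 S817
G01 X90.590 Y80.627 F1380
G01 X143.860 Y70.158
G01 X158.523 Y64.425
M5
G00 X123.803 Y20.195
M3 S593
G01 X115.678 Y34.268 F2388
G01 X99.428 Y34.268
G01 X91.303 Y20.195
G01 X99.428 Y6.122
G01 X115.678 Y6.122
G01 X123.803 Y20.195
M5
G00 X108.033 Y72.113
M3 S593
G01 X205.002 Y72.113 F2388
G01 X205.002 Y34.683
G01 X108.033 Y34.683
G01 X108.033 Y72.113
M5
G00 X189.952 Y37.324
M3 S817
G01 X136.530 Y20.295 F1380
G01 X54.414 Y12.766
G01 X22.887 Y24.757
M5
G00 X0.000 Y0.000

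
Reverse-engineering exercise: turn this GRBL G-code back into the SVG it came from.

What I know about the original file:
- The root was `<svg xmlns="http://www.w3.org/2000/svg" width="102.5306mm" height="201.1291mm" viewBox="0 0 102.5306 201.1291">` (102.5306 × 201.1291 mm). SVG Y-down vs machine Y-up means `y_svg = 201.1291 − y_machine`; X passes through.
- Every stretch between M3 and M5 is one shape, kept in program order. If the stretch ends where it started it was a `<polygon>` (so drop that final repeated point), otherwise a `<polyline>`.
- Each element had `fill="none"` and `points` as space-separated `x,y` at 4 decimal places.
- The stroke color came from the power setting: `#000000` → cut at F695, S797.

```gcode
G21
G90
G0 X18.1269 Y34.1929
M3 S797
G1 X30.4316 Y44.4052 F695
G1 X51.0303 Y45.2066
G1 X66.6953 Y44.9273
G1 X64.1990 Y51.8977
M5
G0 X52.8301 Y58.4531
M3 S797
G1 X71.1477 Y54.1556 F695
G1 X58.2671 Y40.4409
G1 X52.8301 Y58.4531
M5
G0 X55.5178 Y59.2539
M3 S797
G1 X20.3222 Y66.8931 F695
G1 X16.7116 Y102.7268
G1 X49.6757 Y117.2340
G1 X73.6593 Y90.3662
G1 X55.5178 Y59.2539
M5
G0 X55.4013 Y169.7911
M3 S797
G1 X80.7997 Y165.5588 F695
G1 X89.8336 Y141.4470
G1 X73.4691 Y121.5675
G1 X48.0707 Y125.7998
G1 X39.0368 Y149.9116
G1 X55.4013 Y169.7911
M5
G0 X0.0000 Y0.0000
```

Each laser-on run becomes one SVG element. Flip Y back into SVG space with y_svg = 201.1291 − y_machine. Every run uses S797, so all elements get stroke `#000000` (cut).

Run 1: The run is open, so emit a `<polyline>` with points (Y-flipped): 18.1269,166.9362 30.4316,156.7239 51.0303,155.9225 66.6953,156.2018 64.1990,149.2314.

Run 2: The run returns to its start, so emit a `<polygon>` with points (Y-flipped): 52.8301,142.6760 71.1477,146.9735 58.2671,160.6882.

Run 3: The run returns to its start, so emit a `<polygon>` with points (Y-flipped): 55.5178,141.8752 20.3222,134.2360 16.7116,98.4023 49.6757,83.8951 73.6593,110.7629.

Run 4: The run returns to its start, so emit a `<polygon>` with points (Y-flipped): 55.4013,31.3380 80.7997,35.5703 89.8336,59.6821 73.4691,79.5616 48.0707,75.3293 39.0368,51.2175.

<svg xmlns="http://www.w3.org/2000/svg" width="102.5306mm" height="201.1291mm" viewBox="0 0 102.5306 201.1291">
  <polyline points="18.1269,166.9362 30.4316,156.7239 51.0303,155.9225 66.6953,156.2018 64.1990,149.2314" fill="none" stroke="#000000"/>
  <polygon points="52.8301,142.6760 71.1477,146.9735 58.2671,160.6882" fill="none" stroke="#000000"/>
  <polygon points="55.5178,141.8752 20.3222,134.2360 16.7116,98.4023 49.6757,83.8951 73.6593,110.7629" fill="none" stroke="#000000"/>
  <polygon points="55.4013,31.3380 80.7997,35.5703 89.8336,59.6821 73.4691,79.5616 48.0707,75.3293 39.0368,51.2175" fill="none" stroke="#000000"/>
</svg>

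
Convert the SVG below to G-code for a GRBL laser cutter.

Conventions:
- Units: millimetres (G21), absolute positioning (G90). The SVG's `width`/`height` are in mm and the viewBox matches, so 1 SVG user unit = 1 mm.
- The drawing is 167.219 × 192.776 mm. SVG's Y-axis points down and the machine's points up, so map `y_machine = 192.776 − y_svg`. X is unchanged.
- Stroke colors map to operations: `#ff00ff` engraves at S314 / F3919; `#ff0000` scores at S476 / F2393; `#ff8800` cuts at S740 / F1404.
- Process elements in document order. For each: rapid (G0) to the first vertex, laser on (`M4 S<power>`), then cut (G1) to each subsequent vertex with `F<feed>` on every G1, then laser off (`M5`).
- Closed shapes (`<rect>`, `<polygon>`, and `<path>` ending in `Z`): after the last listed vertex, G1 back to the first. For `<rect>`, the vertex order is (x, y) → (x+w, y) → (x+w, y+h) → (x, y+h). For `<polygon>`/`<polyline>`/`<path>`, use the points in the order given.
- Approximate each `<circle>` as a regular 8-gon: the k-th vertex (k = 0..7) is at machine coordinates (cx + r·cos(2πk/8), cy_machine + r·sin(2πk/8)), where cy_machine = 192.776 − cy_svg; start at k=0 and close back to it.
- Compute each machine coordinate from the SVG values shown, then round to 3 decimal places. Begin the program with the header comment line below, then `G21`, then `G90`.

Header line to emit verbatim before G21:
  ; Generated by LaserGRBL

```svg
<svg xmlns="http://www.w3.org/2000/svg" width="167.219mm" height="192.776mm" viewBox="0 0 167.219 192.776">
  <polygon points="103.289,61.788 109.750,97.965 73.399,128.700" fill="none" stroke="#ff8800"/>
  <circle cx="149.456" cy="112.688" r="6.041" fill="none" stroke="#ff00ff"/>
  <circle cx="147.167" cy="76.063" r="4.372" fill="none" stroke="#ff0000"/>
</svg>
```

; Generated by LaserGRBL
G21
G90
G0 X103.289 Y130.988
M4 S740
G1 X109.750 Y94.811 F1404
G1 X73.399 Y64.076 F1404
G1 X103.289 Y130.988 F1404
M5
G0 X155.497 Y80.088
M4 S314
G1 X153.728 Y84.360 F3919
G1 X149.456 Y86.129 F3919
G1 X145.184 Y84.360 F3919
G1 X143.415 Y80.088 F3919
G1 X145.184 Y75.816 F3919
G1 X149.456 Y74.047 F3919
G1 X153.728 Y75.816 F3919
G1 X155.497 Y80.088 F3919
M5
G0 X151.539 Y116.713
M4 S476
G1 X150.258 Y119.804 F2393
G1 X147.167 Y121.085 F2393
G1 X144.076 Y119.804 F2393
G1 X142.795 Y116.713 F2393
G1 X144.076 Y113.622 F2393
G1 X147.167 Y112.341 F2393
G1 X150.258 Y113.622 F2393
G1 X151.539 Y116.713 F2393
M5

viewBox `0 0 167.219 192.776` with mm width/height → 1 unit = 1 mm. Flip: y_m = 192.776 − y_svg.

**Shape 1** — `<polygon>` closed polygon, stroke `#ff8800` → cut (S740, F1404). Machine vertices: (103.289,130.988) → (109.750,94.811) → (73.399,64.076) → (103.289,130.988). Closed: final G1 returns to the first vertex.

**Shape 2** — `<circle>` circle, stroke `#ff00ff` → engrave (S314, F3919). Machine vertices: (155.497,80.088) → (153.728,84.360) → (149.456,86.129) → (145.184,84.360) → (143.415,80.088) → (145.184,75.816) → (149.456,74.047) → (153.728,75.816) → (155.497,80.088). Closed: final G1 returns to the first vertex.

**Shape 3** — `<circle>` circle, stroke `#ff0000` → score (S476, F2393). Machine vertices: (151.539,116.713) → (150.258,119.804) → (147.167,121.085) → (144.076,119.804) → (142.795,116.713) → (144.076,113.622) → (147.167,112.341) → (150.258,113.622) → (151.539,116.713). Closed: final G1 returns to the first vertex.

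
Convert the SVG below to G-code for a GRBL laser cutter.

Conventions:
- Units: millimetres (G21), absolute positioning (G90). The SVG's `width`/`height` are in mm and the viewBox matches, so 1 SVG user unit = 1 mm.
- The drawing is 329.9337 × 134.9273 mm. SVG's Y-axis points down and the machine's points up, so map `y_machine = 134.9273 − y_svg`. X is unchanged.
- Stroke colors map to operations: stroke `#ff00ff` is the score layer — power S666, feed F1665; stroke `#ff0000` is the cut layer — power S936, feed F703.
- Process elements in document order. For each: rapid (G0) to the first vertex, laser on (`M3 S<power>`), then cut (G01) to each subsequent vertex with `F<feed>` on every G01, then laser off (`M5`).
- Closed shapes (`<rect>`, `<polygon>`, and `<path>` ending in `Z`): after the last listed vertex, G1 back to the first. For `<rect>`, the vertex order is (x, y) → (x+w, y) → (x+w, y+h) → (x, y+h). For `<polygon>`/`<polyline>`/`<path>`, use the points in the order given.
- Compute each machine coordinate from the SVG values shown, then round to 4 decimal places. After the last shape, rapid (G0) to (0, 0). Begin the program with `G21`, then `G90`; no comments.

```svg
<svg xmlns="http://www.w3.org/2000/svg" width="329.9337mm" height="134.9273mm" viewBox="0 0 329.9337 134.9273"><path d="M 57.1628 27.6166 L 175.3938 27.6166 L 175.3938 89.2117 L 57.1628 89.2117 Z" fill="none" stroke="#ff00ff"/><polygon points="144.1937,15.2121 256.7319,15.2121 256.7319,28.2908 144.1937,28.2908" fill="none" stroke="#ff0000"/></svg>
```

G21
G90
G0 X57.1628 Y107.3107
M3 S666
G01 X175.3938 Y107.3107 F1665
G01 X175.3938 Y45.7156 F1665
G01 X57.1628 Y45.7156 F1665
G01 X57.1628 Y107.3107 F1665
M5
G0 X144.1937 Y119.7152
M3 S936
G01 X256.7319 Y119.7152 F703
G01 X256.7319 Y106.6365 F703
G01 X144.1937 Y106.6365 F703
G01 X144.1937 Y119.7152 F703
M5
G0 X0.0000 Y0.0000

1 u = 1 mm; y_m = 134.9273 − y.

[1] `<path>` rectangle, #ff00ff→score S666 F1665: (57.1628,107.3107) → (175.3938,107.3107) → (175.3938,45.7156) → (57.1628,45.7156) → (57.1628,107.3107) (closed)

[2] `<polygon>` rectangle, #ff0000→cut S936 F703: (144.1937,119.7152) → (256.7319,119.7152) → (256.7319,106.6365) → (144.1937,106.6365) → (144.1937,119.7152) (closed)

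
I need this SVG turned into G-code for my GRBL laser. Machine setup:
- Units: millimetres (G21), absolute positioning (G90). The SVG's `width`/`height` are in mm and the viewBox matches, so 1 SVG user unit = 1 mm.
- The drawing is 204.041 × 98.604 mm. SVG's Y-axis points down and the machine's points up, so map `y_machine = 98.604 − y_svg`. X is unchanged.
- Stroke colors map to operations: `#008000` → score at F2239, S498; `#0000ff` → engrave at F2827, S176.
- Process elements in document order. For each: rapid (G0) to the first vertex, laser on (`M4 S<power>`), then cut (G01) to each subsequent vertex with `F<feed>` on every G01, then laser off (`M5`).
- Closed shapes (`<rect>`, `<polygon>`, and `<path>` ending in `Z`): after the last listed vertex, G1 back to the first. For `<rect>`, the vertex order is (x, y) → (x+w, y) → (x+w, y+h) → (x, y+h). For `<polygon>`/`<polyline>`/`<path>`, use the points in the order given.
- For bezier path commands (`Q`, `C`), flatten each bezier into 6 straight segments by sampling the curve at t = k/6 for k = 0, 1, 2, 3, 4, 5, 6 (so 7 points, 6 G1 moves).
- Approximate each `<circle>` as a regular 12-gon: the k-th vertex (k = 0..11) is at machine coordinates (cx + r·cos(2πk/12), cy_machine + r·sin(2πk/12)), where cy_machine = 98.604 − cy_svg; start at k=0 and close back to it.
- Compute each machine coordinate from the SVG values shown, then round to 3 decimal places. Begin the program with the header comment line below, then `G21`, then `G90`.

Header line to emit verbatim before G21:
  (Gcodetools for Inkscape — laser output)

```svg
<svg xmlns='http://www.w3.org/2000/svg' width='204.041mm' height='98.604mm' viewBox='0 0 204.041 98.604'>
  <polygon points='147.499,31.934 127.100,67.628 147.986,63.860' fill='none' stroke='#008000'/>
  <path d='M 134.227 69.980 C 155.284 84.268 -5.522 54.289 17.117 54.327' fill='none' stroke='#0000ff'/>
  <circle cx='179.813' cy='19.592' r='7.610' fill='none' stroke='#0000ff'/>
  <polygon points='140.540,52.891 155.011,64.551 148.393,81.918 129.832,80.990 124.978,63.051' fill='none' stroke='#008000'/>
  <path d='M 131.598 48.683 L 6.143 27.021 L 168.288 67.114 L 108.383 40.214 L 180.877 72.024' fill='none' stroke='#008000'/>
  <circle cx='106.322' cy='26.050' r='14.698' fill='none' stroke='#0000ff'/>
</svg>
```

(Gcodetools for Inkscape — laser output)
G21
G90
G0 X147.499 Y66.670
M4 S498
G01 X127.100 Y30.976 F2239
G01 X147.986 Y34.744 F2239
G01 X147.499 Y66.670 F2239
M5
G0 X134.227 Y28.624
M4 S176
G01 X131.291 Y24.825 F2827
G01 X108.193 Y26.340 F2827
G01 X75.079 Y31.107 F2827
G01 X42.096 Y37.061 F2827
G01 X19.393 Y42.138 F2827
G01 X17.117 Y44.277 F2827
M5
G0 X187.423 Y79.012
M4 S176
G01 X186.403 Y82.817 F2827
G01 X183.618 Y85.602 F2827
G01 X179.813 Y86.622 F2827
G01 X176.008 Y85.602 F2827
G01 X173.223 Y82.817 F2827
G01 X172.203 Y79.012 F2827
G01 X173.223 Y75.207 F2827
G01 X176.008 Y72.422 F2827
G01 X179.813 Y71.402 F2827
G01 X183.618 Y72.422 F2827
G01 X186.403 Y75.207 F2827
G01 X187.423 Y79.012 F2827
M5
G0 X140.540 Y45.713
M4 S498
G01 X155.011 Y34.053 F2239
G01 X148.393 Y16.686 F2239
G01 X129.832 Y17.614 F2239
G01 X124.978 Y35.553 F2239
G01 X140.540 Y45.713 F2239
M5
G0 X131.598 Y49.921
M4 S498
G01 X6.143 Y71.583 F2239
G01 X168.288 Y31.490 F2239
G01 X108.383 Y58.390 F2239
G01 X180.877 Y26.580 F2239
M5
G0 X121.020 Y72.554
M4 S176
G01 X119.051 Y79.903 F2827
G01 X113.671 Y85.283 F2827
G01 X106.322 Y87.252 F2827
G01 X98.973 Y85.283 F2827
G01 X93.593 Y79.903 F2827
G01 X91.624 Y72.554 F2827
G01 X93.593 Y65.205 F2827
G01 X98.973 Y59.825 F2827
G01 X106.322 Y57.856 F2827
G01 X113.671 Y59.825 F2827
G01 X119.051 Y65.205 F2827
G01 X121.020 Y72.554 F2827
M5

viewBox `0 0 204.041 98.604` with mm width/height → 1 unit = 1 mm. Flip: y_m = 98.604 − y_svg.

**Shape 1** — `<polygon>` closed polygon, stroke `#008000` → score (S498, F2239). Machine vertices: (147.499,66.670) → (127.100,30.976) → (147.986,34.744) → (147.499,66.670). Closed: final G1 returns to the first vertex.

**Shape 2** — `<path>` cubic bezier, stroke `#0000ff` → engrave (S176, F2827). Control points (SVG): P0=(134.227,69.980), P1=(155.284,84.268), P2=(-5.522,54.289), P3=(17.117,54.327); sampled at t=k/6. Machine vertices: (134.227,28.624) → (131.291,24.825) → (108.193,26.340) → (75.079,31.107) → (42.096,37.061) → (19.393,42.138) → (17.117,44.277). Open path.

**Shape 3** — `<circle>` circle, stroke `#0000ff` → engrave (S176, F2827). Machine vertices: (187.423,79.012) → (186.403,82.817) → (183.618,85.602) → (179.813,86.622) → (176.008,85.602) → (173.223,82.817) → (172.203,79.012) → (173.223,75.207) → (176.008,72.422) → (179.813,71.402) → (183.618,72.422) → (186.403,75.207) → (187.423,79.012). Closed: final G1 returns to the first vertex.

**Shape 4** — `<polygon>` regular polygon, stroke `#008000` → score (S498, F2239). Machine vertices: (140.540,45.713) → (155.011,34.053) → (148.393,16.686) → (129.832,17.614) → (124.978,35.553) → (140.540,45.713). Closed: final G1 returns to the first vertex.

**Shape 5** — `<path>` open polyline, stroke `#008000` → score (S498, F2239). Machine vertices: (131.598,49.921) → (6.143,71.583) → (168.288,31.490) → (108.383,58.390) → (180.877,26.580). Open path.

**Shape 6** — `<circle>` circle, stroke `#0000ff` → engrave (S176, F2827). Machine vertices: (121.020,72.554) → (119.051,79.903) → (113.671,85.283) → (106.322,87.252) → (98.973,85.283) → (93.593,79.903) → (91.624,72.554) → (93.593,65.205) → (98.973,59.825) → (106.322,57.856) → (113.671,59.825) → (119.051,65.205) → (121.020,72.554). Closed: final G1 returns to the first vertex.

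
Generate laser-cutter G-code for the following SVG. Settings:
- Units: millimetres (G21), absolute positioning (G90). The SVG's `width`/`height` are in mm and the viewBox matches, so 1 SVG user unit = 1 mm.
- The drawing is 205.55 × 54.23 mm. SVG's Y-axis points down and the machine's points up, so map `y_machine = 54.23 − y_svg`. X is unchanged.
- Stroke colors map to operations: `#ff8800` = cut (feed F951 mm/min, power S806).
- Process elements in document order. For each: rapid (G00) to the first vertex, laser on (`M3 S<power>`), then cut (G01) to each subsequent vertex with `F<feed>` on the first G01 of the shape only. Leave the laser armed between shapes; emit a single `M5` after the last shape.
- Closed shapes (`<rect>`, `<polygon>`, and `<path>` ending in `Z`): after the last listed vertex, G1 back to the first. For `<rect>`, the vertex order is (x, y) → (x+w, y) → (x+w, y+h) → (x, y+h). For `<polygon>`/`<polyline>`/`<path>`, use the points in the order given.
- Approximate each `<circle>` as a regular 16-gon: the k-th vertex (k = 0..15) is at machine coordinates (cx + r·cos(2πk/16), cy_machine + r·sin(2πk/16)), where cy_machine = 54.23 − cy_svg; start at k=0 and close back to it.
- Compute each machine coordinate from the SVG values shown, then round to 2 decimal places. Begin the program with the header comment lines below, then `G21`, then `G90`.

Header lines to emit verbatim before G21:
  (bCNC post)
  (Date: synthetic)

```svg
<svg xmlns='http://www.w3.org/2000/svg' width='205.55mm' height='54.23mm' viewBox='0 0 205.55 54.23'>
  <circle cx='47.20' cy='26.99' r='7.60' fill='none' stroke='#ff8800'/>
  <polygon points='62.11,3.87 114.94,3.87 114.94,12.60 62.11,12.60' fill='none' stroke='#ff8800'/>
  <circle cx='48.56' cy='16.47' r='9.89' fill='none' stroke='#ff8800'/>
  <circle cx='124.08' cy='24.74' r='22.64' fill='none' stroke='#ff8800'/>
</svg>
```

(bCNC post)
(Date: synthetic)
G21
G90
G00 X54.80 Y27.24
M3 S806
G01 X54.22 Y30.15 F951
G01 X52.57 Y32.61
G01 X50.11 Y34.26
G01 X47.20 Y34.84
G01 X44.29 Y34.26
G01 X41.83 Y32.61
G01 X40.18 Y30.15
G01 X39.60 Y27.24
G01 X40.18 Y24.33
G01 X41.83 Y21.87
G01 X44.29 Y20.22
G01 X47.20 Y19.64
G01 X50.11 Y20.22
G01 X52.57 Y21.87
G01 X54.22 Y24.33
G01 X54.80 Y27.24
G00 X62.11 Y50.36
M3 S806
G01 X114.94 Y50.36 F951
G01 X114.94 Y41.63
G01 X62.11 Y41.63
G01 X62.11 Y50.36
G00 X58.45 Y37.76
M3 S806
G01 X57.70 Y41.54 F951
G01 X55.55 Y44.75
G01 X52.34 Y46.90
G01 X48.56 Y47.65
G01 X44.78 Y46.90
G01 X41.57 Y44.75
G01 X39.42 Y41.54
G01 X38.67 Y37.76
G01 X39.42 Y33.98
G01 X41.57 Y30.77
G01 X44.78 Y28.62
G01 X48.56 Y27.87
G01 X52.34 Y28.62
G01 X55.55 Y30.77
G01 X57.70 Y33.98
G01 X58.45 Y37.76
G00 X146.72 Y29.49
M3 S806
G01 X145.00 Y38.15 F951
G01 X140.09 Y45.50
G01 X132.74 Y50.41
G01 X124.08 Y52.13
G01 X115.42 Y50.41
G01 X108.07 Y45.50
G01 X103.16 Y38.15
G01 X101.44 Y29.49
G01 X103.16 Y20.83
G01 X108.07 Y13.48
G01 X115.42 Y8.57
G01 X124.08 Y6.85
G01 X132.74 Y8.57
G01 X140.09 Y13.48
G01 X145.00 Y20.83
G01 X146.72 Y29.49
M5

viewBox `0 0 205.55 54.23` with mm width/height → 1 unit = 1 mm. Flip: y_m = 54.23 − y_svg.

**Shape 1** — `<circle>` circle, stroke `#ff8800` → cut (S806, F951). Machine vertices: (54.80,27.24) → (54.22,30.15) → (52.57,32.61) → (50.11,34.26) → (47.20,34.84) → (44.29,34.26) → (41.83,32.61) → (40.18,30.15) → (39.60,27.24) → (40.18,24.33) → (41.83,21.87) → (44.29,20.22) → (47.20,19.64) → (50.11,20.22) → (52.57,21.87) → (54.22,24.33) → (54.80,27.24). Closed: final G1 returns to the first vertex.

**Shape 2** — `<polygon>` rectangle, stroke `#ff8800` → cut (S806, F951). Machine vertices: (62.11,50.36) → (114.94,50.36) → (114.94,41.63) → (62.11,41.63) → (62.11,50.36). Closed: final G1 returns to the first vertex.

**Shape 3** — `<circle>` circle, stroke `#ff8800` → cut (S806, F951). Machine vertices: (58.45,37.76) → (57.70,41.54) → (55.55,44.75) → (52.34,46.90) → (48.56,47.65) → (44.78,46.90) → (41.57,44.75) → (39.42,41.54) → (38.67,37.76) → (39.42,33.98) → (41.57,30.77) → (44.78,28.62) → (48.56,27.87) → (52.34,28.62) → (55.55,30.77) → (57.70,33.98) → (58.45,37.76). Closed: final G1 returns to the first vertex.

**Shape 4** — `<circle>` circle, stroke `#ff8800` → cut (S806, F951). Machine vertices: (146.72,29.49) → (145.00,38.15) → (140.09,45.50) → (132.74,50.41) → (124.08,52.13) → (115.42,50.41) → (108.07,45.50) → (103.16,38.15) → (101.44,29.49) → (103.16,20.83) → (108.07,13.48) → (115.42,8.57) → (124.08,6.85) → (132.74,8.57) → (140.09,13.48) → (145.00,20.83) → (146.72,29.49). Closed: final G1 returns to the first vertex.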